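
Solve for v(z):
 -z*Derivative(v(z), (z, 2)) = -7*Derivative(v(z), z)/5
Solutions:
 v(z) = C1 + C2*z^(12/5)


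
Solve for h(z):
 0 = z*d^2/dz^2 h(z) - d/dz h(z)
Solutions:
 h(z) = C1 + C2*z^2


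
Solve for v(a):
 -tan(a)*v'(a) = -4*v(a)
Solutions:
 v(a) = C1*sin(a)^4


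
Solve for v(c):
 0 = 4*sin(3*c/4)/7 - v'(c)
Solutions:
 v(c) = C1 - 16*cos(3*c/4)/21


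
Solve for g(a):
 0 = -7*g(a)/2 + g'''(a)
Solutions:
 g(a) = C3*exp(2^(2/3)*7^(1/3)*a/2) + (C1*sin(2^(2/3)*sqrt(3)*7^(1/3)*a/4) + C2*cos(2^(2/3)*sqrt(3)*7^(1/3)*a/4))*exp(-2^(2/3)*7^(1/3)*a/4)


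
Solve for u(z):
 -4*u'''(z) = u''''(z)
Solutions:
 u(z) = C1 + C2*z + C3*z^2 + C4*exp(-4*z)


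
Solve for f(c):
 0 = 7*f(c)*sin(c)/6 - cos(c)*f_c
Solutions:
 f(c) = C1/cos(c)^(7/6)


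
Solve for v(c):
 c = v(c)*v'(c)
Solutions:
 v(c) = -sqrt(C1 + c^2)
 v(c) = sqrt(C1 + c^2)


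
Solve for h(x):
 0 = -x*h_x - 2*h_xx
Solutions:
 h(x) = C1 + C2*erf(x/2)


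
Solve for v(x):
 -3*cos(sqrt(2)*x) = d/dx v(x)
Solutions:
 v(x) = C1 - 3*sqrt(2)*sin(sqrt(2)*x)/2


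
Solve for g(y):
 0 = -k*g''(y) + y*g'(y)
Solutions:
 g(y) = C1 + C2*erf(sqrt(2)*y*sqrt(-1/k)/2)/sqrt(-1/k)


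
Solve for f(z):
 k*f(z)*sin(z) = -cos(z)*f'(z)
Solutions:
 f(z) = C1*exp(k*log(cos(z)))


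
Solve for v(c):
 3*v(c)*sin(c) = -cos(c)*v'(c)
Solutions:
 v(c) = C1*cos(c)^3


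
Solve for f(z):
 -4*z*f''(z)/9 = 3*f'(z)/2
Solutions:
 f(z) = C1 + C2/z^(19/8)


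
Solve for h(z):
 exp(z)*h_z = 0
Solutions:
 h(z) = C1


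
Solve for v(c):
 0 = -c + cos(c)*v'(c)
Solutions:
 v(c) = C1 + Integral(c/cos(c), c)


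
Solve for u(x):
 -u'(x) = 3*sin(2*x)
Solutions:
 u(x) = C1 + 3*cos(2*x)/2


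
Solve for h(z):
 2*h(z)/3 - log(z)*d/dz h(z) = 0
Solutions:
 h(z) = C1*exp(2*li(z)/3)


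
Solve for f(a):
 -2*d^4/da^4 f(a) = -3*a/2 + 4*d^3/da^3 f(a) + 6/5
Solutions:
 f(a) = C1 + C2*a + C3*a^2 + C4*exp(-2*a) + a^4/64 - 13*a^3/160


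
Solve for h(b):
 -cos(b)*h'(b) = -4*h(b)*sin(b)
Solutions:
 h(b) = C1/cos(b)^4


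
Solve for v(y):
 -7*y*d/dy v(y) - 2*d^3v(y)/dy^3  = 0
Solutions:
 v(y) = C1 + Integral(C2*airyai(-2^(2/3)*7^(1/3)*y/2) + C3*airybi(-2^(2/3)*7^(1/3)*y/2), y)


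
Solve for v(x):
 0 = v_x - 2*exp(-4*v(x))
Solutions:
 v(x) = log(-I*(C1 + 8*x)^(1/4))
 v(x) = log(I*(C1 + 8*x)^(1/4))
 v(x) = log(-(C1 + 8*x)^(1/4))
 v(x) = log(C1 + 8*x)/4


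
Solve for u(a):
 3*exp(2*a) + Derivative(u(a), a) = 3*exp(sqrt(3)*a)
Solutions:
 u(a) = C1 - 3*exp(2*a)/2 + sqrt(3)*exp(sqrt(3)*a)


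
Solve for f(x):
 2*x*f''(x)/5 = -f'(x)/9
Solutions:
 f(x) = C1 + C2*x^(13/18)


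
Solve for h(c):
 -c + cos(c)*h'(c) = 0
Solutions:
 h(c) = C1 + Integral(c/cos(c), c)


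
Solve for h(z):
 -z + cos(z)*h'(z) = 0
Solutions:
 h(z) = C1 + Integral(z/cos(z), z)


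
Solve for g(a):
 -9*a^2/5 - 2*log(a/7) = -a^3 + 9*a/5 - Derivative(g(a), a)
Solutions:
 g(a) = C1 - a^4/4 + 3*a^3/5 + 9*a^2/10 + 2*a*log(a) - 2*a*log(7) - 2*a


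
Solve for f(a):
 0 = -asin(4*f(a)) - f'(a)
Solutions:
 Integral(1/asin(4*_y), (_y, f(a))) = C1 - a


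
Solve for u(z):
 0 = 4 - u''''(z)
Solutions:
 u(z) = C1 + C2*z + C3*z^2 + C4*z^3 + z^4/6


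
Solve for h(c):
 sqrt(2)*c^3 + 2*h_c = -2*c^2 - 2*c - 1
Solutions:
 h(c) = C1 - sqrt(2)*c^4/8 - c^3/3 - c^2/2 - c/2


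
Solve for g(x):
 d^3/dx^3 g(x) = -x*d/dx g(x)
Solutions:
 g(x) = C1 + Integral(C2*airyai(-x) + C3*airybi(-x), x)


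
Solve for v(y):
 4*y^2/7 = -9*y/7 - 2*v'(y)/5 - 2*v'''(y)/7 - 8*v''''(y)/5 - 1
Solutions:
 v(y) = C1 + C2*exp(y*(-10 + 25/(84*sqrt(780549) + 74213)^(1/3) + (84*sqrt(780549) + 74213)^(1/3))/168)*sin(sqrt(3)*y*(-(84*sqrt(780549) + 74213)^(1/3) + 25/(84*sqrt(780549) + 74213)^(1/3))/168) + C3*exp(y*(-10 + 25/(84*sqrt(780549) + 74213)^(1/3) + (84*sqrt(780549) + 74213)^(1/3))/168)*cos(sqrt(3)*y*(-(84*sqrt(780549) + 74213)^(1/3) + 25/(84*sqrt(780549) + 74213)^(1/3))/168) + C4*exp(-y*(25/(84*sqrt(780549) + 74213)^(1/3) + 5 + (84*sqrt(780549) + 74213)^(1/3))/84) - 10*y^3/21 - 45*y^2/28 - 45*y/98


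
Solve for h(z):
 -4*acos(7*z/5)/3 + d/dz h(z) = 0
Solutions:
 h(z) = C1 + 4*z*acos(7*z/5)/3 - 4*sqrt(25 - 49*z^2)/21


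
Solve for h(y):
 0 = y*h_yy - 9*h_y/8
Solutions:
 h(y) = C1 + C2*y^(17/8)


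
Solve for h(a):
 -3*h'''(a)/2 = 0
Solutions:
 h(a) = C1 + C2*a + C3*a^2


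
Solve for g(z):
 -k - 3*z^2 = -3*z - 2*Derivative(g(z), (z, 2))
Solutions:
 g(z) = C1 + C2*z + k*z^2/4 + z^4/8 - z^3/4


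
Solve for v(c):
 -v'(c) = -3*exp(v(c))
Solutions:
 v(c) = log(-1/(C1 + 3*c))


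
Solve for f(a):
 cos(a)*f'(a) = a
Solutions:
 f(a) = C1 + Integral(a/cos(a), a)


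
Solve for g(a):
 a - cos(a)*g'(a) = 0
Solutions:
 g(a) = C1 + Integral(a/cos(a), a)


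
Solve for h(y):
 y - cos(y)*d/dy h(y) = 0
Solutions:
 h(y) = C1 + Integral(y/cos(y), y)


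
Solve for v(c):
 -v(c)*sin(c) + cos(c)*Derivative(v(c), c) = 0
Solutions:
 v(c) = C1/cos(c)


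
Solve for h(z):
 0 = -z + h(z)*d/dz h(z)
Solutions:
 h(z) = -sqrt(C1 + z^2)
 h(z) = sqrt(C1 + z^2)


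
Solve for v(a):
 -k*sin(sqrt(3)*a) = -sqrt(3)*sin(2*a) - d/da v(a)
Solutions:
 v(a) = C1 - sqrt(3)*k*cos(sqrt(3)*a)/3 + sqrt(3)*cos(2*a)/2


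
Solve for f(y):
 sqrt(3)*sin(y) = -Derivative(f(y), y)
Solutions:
 f(y) = C1 + sqrt(3)*cos(y)


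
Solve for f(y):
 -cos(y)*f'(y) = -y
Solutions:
 f(y) = C1 + Integral(y/cos(y), y)


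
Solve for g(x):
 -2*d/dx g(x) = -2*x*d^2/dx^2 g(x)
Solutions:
 g(x) = C1 + C2*x^2


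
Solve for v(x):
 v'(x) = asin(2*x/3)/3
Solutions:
 v(x) = C1 + x*asin(2*x/3)/3 + sqrt(9 - 4*x^2)/6


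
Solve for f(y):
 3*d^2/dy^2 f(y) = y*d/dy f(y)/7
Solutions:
 f(y) = C1 + C2*erfi(sqrt(42)*y/42)


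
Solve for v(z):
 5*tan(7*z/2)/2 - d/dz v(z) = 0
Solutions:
 v(z) = C1 - 5*log(cos(7*z/2))/7


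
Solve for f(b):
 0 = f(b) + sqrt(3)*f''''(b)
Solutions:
 f(b) = (C1*sin(sqrt(2)*3^(7/8)*b/6) + C2*cos(sqrt(2)*3^(7/8)*b/6))*exp(-sqrt(2)*3^(7/8)*b/6) + (C3*sin(sqrt(2)*3^(7/8)*b/6) + C4*cos(sqrt(2)*3^(7/8)*b/6))*exp(sqrt(2)*3^(7/8)*b/6)


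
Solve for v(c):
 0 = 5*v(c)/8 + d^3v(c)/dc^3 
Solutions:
 v(c) = C3*exp(-5^(1/3)*c/2) + (C1*sin(sqrt(3)*5^(1/3)*c/4) + C2*cos(sqrt(3)*5^(1/3)*c/4))*exp(5^(1/3)*c/4)


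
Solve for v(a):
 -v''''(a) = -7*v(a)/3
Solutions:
 v(a) = C1*exp(-3^(3/4)*7^(1/4)*a/3) + C2*exp(3^(3/4)*7^(1/4)*a/3) + C3*sin(3^(3/4)*7^(1/4)*a/3) + C4*cos(3^(3/4)*7^(1/4)*a/3)


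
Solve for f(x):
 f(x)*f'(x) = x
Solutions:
 f(x) = -sqrt(C1 + x^2)
 f(x) = sqrt(C1 + x^2)


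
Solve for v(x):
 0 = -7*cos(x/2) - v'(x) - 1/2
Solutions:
 v(x) = C1 - x/2 - 14*sin(x/2)


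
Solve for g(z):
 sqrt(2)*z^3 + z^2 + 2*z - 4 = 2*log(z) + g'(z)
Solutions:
 g(z) = C1 + sqrt(2)*z^4/4 + z^3/3 + z^2 - 2*z*log(z) - 2*z


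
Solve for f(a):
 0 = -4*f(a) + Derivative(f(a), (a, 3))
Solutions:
 f(a) = C3*exp(2^(2/3)*a) + (C1*sin(2^(2/3)*sqrt(3)*a/2) + C2*cos(2^(2/3)*sqrt(3)*a/2))*exp(-2^(2/3)*a/2)


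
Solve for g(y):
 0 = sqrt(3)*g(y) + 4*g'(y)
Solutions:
 g(y) = C1*exp(-sqrt(3)*y/4)


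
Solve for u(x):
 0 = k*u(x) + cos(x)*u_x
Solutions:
 u(x) = C1*exp(k*(log(sin(x) - 1) - log(sin(x) + 1))/2)


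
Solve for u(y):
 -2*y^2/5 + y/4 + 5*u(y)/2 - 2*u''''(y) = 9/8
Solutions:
 u(y) = C1*exp(-sqrt(2)*5^(1/4)*y/2) + C2*exp(sqrt(2)*5^(1/4)*y/2) + C3*sin(sqrt(2)*5^(1/4)*y/2) + C4*cos(sqrt(2)*5^(1/4)*y/2) + 4*y^2/25 - y/10 + 9/20


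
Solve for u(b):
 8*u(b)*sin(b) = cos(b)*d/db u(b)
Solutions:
 u(b) = C1/cos(b)^8


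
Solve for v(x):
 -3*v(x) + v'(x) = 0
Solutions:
 v(x) = C1*exp(3*x)


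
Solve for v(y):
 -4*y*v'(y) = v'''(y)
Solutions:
 v(y) = C1 + Integral(C2*airyai(-2^(2/3)*y) + C3*airybi(-2^(2/3)*y), y)


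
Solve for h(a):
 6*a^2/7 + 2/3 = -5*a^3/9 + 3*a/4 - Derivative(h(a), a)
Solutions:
 h(a) = C1 - 5*a^4/36 - 2*a^3/7 + 3*a^2/8 - 2*a/3


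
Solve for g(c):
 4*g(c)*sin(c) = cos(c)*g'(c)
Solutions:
 g(c) = C1/cos(c)^4


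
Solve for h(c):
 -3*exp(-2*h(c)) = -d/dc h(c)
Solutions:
 h(c) = log(-sqrt(C1 + 6*c))
 h(c) = log(C1 + 6*c)/2


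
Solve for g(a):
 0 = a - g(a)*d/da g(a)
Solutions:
 g(a) = -sqrt(C1 + a^2)
 g(a) = sqrt(C1 + a^2)


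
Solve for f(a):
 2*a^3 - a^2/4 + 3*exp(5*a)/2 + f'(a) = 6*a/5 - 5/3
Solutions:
 f(a) = C1 - a^4/2 + a^3/12 + 3*a^2/5 - 5*a/3 - 3*exp(5*a)/10


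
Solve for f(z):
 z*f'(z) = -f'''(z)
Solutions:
 f(z) = C1 + Integral(C2*airyai(-z) + C3*airybi(-z), z)


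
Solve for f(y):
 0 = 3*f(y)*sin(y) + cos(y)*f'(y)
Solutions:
 f(y) = C1*cos(y)^3


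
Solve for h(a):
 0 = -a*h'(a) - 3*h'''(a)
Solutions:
 h(a) = C1 + Integral(C2*airyai(-3^(2/3)*a/3) + C3*airybi(-3^(2/3)*a/3), a)


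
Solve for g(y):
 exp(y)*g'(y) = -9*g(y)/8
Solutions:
 g(y) = C1*exp(9*exp(-y)/8)


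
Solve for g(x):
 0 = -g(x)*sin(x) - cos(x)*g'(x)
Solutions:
 g(x) = C1*cos(x)


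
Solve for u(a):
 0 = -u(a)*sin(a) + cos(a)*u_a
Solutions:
 u(a) = C1/cos(a)


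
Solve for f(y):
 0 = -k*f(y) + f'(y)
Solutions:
 f(y) = C1*exp(k*y)


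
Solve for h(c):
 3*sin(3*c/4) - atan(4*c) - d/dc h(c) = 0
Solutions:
 h(c) = C1 - c*atan(4*c) + log(16*c^2 + 1)/8 - 4*cos(3*c/4)


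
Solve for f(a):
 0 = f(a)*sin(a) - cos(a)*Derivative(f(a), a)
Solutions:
 f(a) = C1/cos(a)


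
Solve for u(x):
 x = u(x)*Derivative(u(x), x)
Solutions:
 u(x) = -sqrt(C1 + x^2)
 u(x) = sqrt(C1 + x^2)


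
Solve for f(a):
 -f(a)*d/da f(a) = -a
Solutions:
 f(a) = -sqrt(C1 + a^2)
 f(a) = sqrt(C1 + a^2)


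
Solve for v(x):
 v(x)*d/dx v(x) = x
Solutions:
 v(x) = -sqrt(C1 + x^2)
 v(x) = sqrt(C1 + x^2)


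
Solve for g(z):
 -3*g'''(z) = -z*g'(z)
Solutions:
 g(z) = C1 + Integral(C2*airyai(3^(2/3)*z/3) + C3*airybi(3^(2/3)*z/3), z)


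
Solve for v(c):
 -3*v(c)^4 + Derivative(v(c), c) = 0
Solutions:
 v(c) = (-1/(C1 + 9*c))^(1/3)
 v(c) = (-1/(C1 + 3*c))^(1/3)*(-3^(2/3) - 3*3^(1/6)*I)/6
 v(c) = (-1/(C1 + 3*c))^(1/3)*(-3^(2/3) + 3*3^(1/6)*I)/6


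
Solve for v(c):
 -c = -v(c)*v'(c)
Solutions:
 v(c) = -sqrt(C1 + c^2)
 v(c) = sqrt(C1 + c^2)


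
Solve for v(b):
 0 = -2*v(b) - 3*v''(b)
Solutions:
 v(b) = C1*sin(sqrt(6)*b/3) + C2*cos(sqrt(6)*b/3)


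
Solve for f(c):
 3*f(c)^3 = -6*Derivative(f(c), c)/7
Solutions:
 f(c) = -sqrt(-1/(C1 - 7*c))
 f(c) = sqrt(-1/(C1 - 7*c))


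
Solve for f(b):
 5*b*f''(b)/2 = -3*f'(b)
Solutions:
 f(b) = C1 + C2/b^(1/5)


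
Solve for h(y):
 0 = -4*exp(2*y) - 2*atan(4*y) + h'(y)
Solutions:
 h(y) = C1 + 2*y*atan(4*y) + 2*exp(2*y) - log(16*y^2 + 1)/4


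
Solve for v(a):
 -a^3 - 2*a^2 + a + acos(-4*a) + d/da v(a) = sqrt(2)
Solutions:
 v(a) = C1 + a^4/4 + 2*a^3/3 - a^2/2 - a*acos(-4*a) + sqrt(2)*a - sqrt(1 - 16*a^2)/4


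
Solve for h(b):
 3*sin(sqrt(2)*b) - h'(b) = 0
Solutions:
 h(b) = C1 - 3*sqrt(2)*cos(sqrt(2)*b)/2


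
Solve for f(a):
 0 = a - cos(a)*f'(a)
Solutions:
 f(a) = C1 + Integral(a/cos(a), a)


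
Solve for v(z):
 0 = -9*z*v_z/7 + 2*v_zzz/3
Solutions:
 v(z) = C1 + Integral(C2*airyai(3*14^(2/3)*z/14) + C3*airybi(3*14^(2/3)*z/14), z)


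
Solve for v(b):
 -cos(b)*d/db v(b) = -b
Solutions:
 v(b) = C1 + Integral(b/cos(b), b)


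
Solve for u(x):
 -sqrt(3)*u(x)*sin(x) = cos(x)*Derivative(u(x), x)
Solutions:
 u(x) = C1*cos(x)^(sqrt(3))


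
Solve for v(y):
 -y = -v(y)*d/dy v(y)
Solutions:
 v(y) = -sqrt(C1 + y^2)
 v(y) = sqrt(C1 + y^2)


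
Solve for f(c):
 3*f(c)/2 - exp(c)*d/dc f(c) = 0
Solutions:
 f(c) = C1*exp(-3*exp(-c)/2)


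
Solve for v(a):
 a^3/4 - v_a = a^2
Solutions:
 v(a) = C1 + a^4/16 - a^3/3


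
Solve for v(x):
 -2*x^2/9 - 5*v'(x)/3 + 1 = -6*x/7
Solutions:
 v(x) = C1 - 2*x^3/45 + 9*x^2/35 + 3*x/5


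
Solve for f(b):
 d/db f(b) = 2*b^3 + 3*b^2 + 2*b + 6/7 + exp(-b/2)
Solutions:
 f(b) = C1 + b^4/2 + b^3 + b^2 + 6*b/7 - 2*exp(-b/2)


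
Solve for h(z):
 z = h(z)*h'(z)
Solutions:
 h(z) = -sqrt(C1 + z^2)
 h(z) = sqrt(C1 + z^2)


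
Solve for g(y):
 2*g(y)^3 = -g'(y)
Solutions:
 g(y) = -sqrt(2)*sqrt(-1/(C1 - 2*y))/2
 g(y) = sqrt(2)*sqrt(-1/(C1 - 2*y))/2


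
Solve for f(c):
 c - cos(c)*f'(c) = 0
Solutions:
 f(c) = C1 + Integral(c/cos(c), c)


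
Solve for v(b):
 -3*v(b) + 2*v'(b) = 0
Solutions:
 v(b) = C1*exp(3*b/2)


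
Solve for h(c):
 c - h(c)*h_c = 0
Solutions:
 h(c) = -sqrt(C1 + c^2)
 h(c) = sqrt(C1 + c^2)


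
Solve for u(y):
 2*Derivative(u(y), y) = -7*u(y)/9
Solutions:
 u(y) = C1*exp(-7*y/18)


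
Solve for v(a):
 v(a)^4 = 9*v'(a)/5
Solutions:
 v(a) = 3^(1/3)*(-1/(C1 + 5*a))^(1/3)
 v(a) = (-1/(C1 + 5*a))^(1/3)*(-3^(1/3) - 3^(5/6)*I)/2
 v(a) = (-1/(C1 + 5*a))^(1/3)*(-3^(1/3) + 3^(5/6)*I)/2


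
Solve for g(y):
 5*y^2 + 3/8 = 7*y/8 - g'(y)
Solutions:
 g(y) = C1 - 5*y^3/3 + 7*y^2/16 - 3*y/8


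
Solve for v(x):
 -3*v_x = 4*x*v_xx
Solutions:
 v(x) = C1 + C2*x^(1/4)


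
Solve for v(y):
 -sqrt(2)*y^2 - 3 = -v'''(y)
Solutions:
 v(y) = C1 + C2*y + C3*y^2 + sqrt(2)*y^5/60 + y^3/2


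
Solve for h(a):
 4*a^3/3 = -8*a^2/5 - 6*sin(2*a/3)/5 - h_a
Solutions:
 h(a) = C1 - a^4/3 - 8*a^3/15 + 9*cos(2*a/3)/5


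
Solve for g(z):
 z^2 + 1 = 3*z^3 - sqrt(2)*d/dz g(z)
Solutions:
 g(z) = C1 + 3*sqrt(2)*z^4/8 - sqrt(2)*z^3/6 - sqrt(2)*z/2


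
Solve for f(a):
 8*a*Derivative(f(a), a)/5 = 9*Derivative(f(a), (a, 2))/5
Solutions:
 f(a) = C1 + C2*erfi(2*a/3)


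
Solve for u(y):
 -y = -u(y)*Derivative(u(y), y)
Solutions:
 u(y) = -sqrt(C1 + y^2)
 u(y) = sqrt(C1 + y^2)


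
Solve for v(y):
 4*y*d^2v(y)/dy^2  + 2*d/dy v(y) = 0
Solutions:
 v(y) = C1 + C2*sqrt(y)


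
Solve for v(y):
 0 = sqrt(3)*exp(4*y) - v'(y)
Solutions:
 v(y) = C1 + sqrt(3)*exp(4*y)/4


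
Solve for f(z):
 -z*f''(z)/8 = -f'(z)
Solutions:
 f(z) = C1 + C2*z^9


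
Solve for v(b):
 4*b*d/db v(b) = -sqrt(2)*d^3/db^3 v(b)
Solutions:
 v(b) = C1 + Integral(C2*airyai(-sqrt(2)*b) + C3*airybi(-sqrt(2)*b), b)


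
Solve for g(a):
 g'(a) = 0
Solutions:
 g(a) = C1


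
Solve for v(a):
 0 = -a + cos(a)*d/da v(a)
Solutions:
 v(a) = C1 + Integral(a/cos(a), a)


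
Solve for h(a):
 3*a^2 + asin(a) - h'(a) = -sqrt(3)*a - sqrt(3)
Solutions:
 h(a) = C1 + a^3 + sqrt(3)*a^2/2 + a*asin(a) + sqrt(3)*a + sqrt(1 - a^2)


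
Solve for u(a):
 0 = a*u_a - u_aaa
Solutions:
 u(a) = C1 + Integral(C2*airyai(a) + C3*airybi(a), a)


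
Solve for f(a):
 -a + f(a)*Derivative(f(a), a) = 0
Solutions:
 f(a) = -sqrt(C1 + a^2)
 f(a) = sqrt(C1 + a^2)


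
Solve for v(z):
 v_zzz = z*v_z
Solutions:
 v(z) = C1 + Integral(C2*airyai(z) + C3*airybi(z), z)


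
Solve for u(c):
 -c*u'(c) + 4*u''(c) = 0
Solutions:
 u(c) = C1 + C2*erfi(sqrt(2)*c/4)


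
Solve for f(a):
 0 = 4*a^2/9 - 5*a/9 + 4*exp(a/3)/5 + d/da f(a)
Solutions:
 f(a) = C1 - 4*a^3/27 + 5*a^2/18 - 12*exp(a/3)/5


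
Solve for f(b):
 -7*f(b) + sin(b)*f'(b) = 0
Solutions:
 f(b) = C1*sqrt(cos(b) - 1)*(cos(b)^3 - 3*cos(b)^2 + 3*cos(b) - 1)/(sqrt(cos(b) + 1)*(cos(b)^3 + 3*cos(b)^2 + 3*cos(b) + 1))


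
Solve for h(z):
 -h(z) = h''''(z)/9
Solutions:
 h(z) = (C1*sin(sqrt(6)*z/2) + C2*cos(sqrt(6)*z/2))*exp(-sqrt(6)*z/2) + (C3*sin(sqrt(6)*z/2) + C4*cos(sqrt(6)*z/2))*exp(sqrt(6)*z/2)


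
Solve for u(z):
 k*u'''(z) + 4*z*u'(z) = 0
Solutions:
 u(z) = C1 + Integral(C2*airyai(2^(2/3)*z*(-1/k)^(1/3)) + C3*airybi(2^(2/3)*z*(-1/k)^(1/3)), z)


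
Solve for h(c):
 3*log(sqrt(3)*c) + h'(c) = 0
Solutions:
 h(c) = C1 - 3*c*log(c) - 3*c*log(3)/2 + 3*c


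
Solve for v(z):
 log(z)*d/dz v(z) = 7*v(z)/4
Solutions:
 v(z) = C1*exp(7*li(z)/4)


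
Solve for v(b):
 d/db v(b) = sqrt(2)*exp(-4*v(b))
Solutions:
 v(b) = log(-I*(C1 + 4*sqrt(2)*b)^(1/4))
 v(b) = log(I*(C1 + 4*sqrt(2)*b)^(1/4))
 v(b) = log(-(C1 + 4*sqrt(2)*b)^(1/4))
 v(b) = log(C1 + 4*sqrt(2)*b)/4


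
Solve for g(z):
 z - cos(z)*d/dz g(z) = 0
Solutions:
 g(z) = C1 + Integral(z/cos(z), z)


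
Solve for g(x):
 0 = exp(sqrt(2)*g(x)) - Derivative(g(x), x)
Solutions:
 g(x) = sqrt(2)*(2*log(-1/(C1 + x)) - log(2))/4


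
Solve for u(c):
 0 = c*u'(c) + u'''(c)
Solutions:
 u(c) = C1 + Integral(C2*airyai(-c) + C3*airybi(-c), c)


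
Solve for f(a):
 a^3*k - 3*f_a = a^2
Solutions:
 f(a) = C1 + a^4*k/12 - a^3/9


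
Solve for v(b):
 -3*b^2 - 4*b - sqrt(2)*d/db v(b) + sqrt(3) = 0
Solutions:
 v(b) = C1 - sqrt(2)*b^3/2 - sqrt(2)*b^2 + sqrt(6)*b/2


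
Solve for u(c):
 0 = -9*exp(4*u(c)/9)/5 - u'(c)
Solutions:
 u(c) = 9*log(-(1/(C1 + 36*c))^(1/4)) + 9*log(5)/4 + 9*log(3)/2
 u(c) = 9*log(1/(C1 + 36*c))/4 + 9*log(5)/4 + 9*log(3)/2
 u(c) = 9*log(-I*(1/(C1 + 36*c))^(1/4)) + 9*log(5)/4 + 9*log(3)/2
 u(c) = 9*log(I*(1/(C1 + 36*c))^(1/4)) + 9*log(5)/4 + 9*log(3)/2


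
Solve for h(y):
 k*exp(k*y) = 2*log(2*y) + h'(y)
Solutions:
 h(y) = C1 - 2*y*log(y) + 2*y*(1 - log(2)) + exp(k*y)


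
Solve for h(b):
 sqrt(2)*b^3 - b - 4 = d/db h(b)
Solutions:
 h(b) = C1 + sqrt(2)*b^4/4 - b^2/2 - 4*b


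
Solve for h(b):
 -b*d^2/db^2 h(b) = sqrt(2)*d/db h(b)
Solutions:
 h(b) = C1 + C2*b^(1 - sqrt(2))


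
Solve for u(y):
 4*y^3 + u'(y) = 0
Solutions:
 u(y) = C1 - y^4


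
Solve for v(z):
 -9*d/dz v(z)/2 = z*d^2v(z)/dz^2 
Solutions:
 v(z) = C1 + C2/z^(7/2)


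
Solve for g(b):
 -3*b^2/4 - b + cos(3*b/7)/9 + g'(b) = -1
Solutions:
 g(b) = C1 + b^3/4 + b^2/2 - b - 7*sin(3*b/7)/27


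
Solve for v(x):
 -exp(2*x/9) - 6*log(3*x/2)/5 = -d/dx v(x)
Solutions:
 v(x) = C1 + 6*x*log(x)/5 + 6*x*(-1 - log(2) + log(3))/5 + 9*exp(2*x/9)/2


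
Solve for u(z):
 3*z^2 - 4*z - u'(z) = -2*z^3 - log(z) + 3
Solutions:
 u(z) = C1 + z^4/2 + z^3 - 2*z^2 + z*log(z) - 4*z


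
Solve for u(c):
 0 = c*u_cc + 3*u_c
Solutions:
 u(c) = C1 + C2/c^2


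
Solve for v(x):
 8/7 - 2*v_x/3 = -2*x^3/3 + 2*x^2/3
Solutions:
 v(x) = C1 + x^4/4 - x^3/3 + 12*x/7


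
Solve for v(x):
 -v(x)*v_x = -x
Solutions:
 v(x) = -sqrt(C1 + x^2)
 v(x) = sqrt(C1 + x^2)


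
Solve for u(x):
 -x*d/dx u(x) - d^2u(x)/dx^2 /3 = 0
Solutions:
 u(x) = C1 + C2*erf(sqrt(6)*x/2)


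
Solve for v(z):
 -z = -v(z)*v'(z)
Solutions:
 v(z) = -sqrt(C1 + z^2)
 v(z) = sqrt(C1 + z^2)


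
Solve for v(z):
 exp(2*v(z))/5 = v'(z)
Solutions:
 v(z) = log(-1/(C1 + z))/2 - log(2) + log(10)/2
 v(z) = log(-sqrt(-1/(C1 + z))) - log(2) + log(10)/2


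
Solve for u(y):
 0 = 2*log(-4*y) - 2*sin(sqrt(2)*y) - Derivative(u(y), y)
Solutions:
 u(y) = C1 + 2*y*log(-y) - 2*y + 4*y*log(2) + sqrt(2)*cos(sqrt(2)*y)


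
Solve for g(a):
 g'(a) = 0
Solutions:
 g(a) = C1


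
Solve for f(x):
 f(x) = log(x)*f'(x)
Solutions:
 f(x) = C1*exp(li(x))


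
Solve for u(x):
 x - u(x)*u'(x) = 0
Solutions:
 u(x) = -sqrt(C1 + x^2)
 u(x) = sqrt(C1 + x^2)


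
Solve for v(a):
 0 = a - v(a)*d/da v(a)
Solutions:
 v(a) = -sqrt(C1 + a^2)
 v(a) = sqrt(C1 + a^2)


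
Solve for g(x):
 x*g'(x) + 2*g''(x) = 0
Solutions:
 g(x) = C1 + C2*erf(x/2)


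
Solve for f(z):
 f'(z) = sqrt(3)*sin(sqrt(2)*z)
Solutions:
 f(z) = C1 - sqrt(6)*cos(sqrt(2)*z)/2


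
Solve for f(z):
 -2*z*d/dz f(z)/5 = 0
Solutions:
 f(z) = C1


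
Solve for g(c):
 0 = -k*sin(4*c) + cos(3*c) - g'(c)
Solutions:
 g(c) = C1 + k*cos(4*c)/4 + sin(3*c)/3


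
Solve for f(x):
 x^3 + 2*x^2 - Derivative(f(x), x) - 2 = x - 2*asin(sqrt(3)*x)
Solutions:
 f(x) = C1 + x^4/4 + 2*x^3/3 - x^2/2 + 2*x*asin(sqrt(3)*x) - 2*x + 2*sqrt(3)*sqrt(1 - 3*x^2)/3


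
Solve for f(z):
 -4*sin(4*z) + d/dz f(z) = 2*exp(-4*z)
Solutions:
 f(z) = C1 - cos(4*z) - exp(-4*z)/2


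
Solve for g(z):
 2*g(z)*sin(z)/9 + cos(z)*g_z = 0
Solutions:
 g(z) = C1*cos(z)^(2/9)


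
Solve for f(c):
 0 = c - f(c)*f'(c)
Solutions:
 f(c) = -sqrt(C1 + c^2)
 f(c) = sqrt(C1 + c^2)


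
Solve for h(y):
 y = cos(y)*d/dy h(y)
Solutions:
 h(y) = C1 + Integral(y/cos(y), y)


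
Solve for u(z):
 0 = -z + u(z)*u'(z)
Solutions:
 u(z) = -sqrt(C1 + z^2)
 u(z) = sqrt(C1 + z^2)


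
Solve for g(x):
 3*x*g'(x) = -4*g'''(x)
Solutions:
 g(x) = C1 + Integral(C2*airyai(-6^(1/3)*x/2) + C3*airybi(-6^(1/3)*x/2), x)


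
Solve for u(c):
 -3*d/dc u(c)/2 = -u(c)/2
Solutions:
 u(c) = C1*exp(c/3)


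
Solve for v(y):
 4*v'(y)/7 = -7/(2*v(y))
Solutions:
 v(y) = -sqrt(C1 - 49*y)/2
 v(y) = sqrt(C1 - 49*y)/2


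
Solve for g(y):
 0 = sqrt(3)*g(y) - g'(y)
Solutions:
 g(y) = C1*exp(sqrt(3)*y)


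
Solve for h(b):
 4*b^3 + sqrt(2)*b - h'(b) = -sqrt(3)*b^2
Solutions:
 h(b) = C1 + b^4 + sqrt(3)*b^3/3 + sqrt(2)*b^2/2


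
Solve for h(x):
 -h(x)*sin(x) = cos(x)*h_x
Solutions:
 h(x) = C1*cos(x)


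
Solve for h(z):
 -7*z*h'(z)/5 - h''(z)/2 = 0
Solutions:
 h(z) = C1 + C2*erf(sqrt(35)*z/5)


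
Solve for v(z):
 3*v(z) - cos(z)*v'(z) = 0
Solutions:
 v(z) = C1*(sin(z) + 1)^(3/2)/(sin(z) - 1)^(3/2)


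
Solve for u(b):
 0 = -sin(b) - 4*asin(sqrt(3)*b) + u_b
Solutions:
 u(b) = C1 + 4*b*asin(sqrt(3)*b) + 4*sqrt(3)*sqrt(1 - 3*b^2)/3 - cos(b)


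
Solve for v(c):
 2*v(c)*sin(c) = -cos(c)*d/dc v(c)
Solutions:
 v(c) = C1*cos(c)^2


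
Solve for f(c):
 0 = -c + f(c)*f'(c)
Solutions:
 f(c) = -sqrt(C1 + c^2)
 f(c) = sqrt(C1 + c^2)


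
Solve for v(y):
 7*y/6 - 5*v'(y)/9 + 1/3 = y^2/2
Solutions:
 v(y) = C1 - 3*y^3/10 + 21*y^2/20 + 3*y/5


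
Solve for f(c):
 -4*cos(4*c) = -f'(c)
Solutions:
 f(c) = C1 + sin(4*c)


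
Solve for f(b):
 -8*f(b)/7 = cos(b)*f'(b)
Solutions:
 f(b) = C1*(sin(b) - 1)^(4/7)/(sin(b) + 1)^(4/7)


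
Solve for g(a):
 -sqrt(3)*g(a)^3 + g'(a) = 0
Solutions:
 g(a) = -sqrt(2)*sqrt(-1/(C1 + sqrt(3)*a))/2
 g(a) = sqrt(2)*sqrt(-1/(C1 + sqrt(3)*a))/2


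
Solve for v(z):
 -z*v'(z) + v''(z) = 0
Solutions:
 v(z) = C1 + C2*erfi(sqrt(2)*z/2)


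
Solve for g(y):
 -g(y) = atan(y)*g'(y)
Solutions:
 g(y) = C1*exp(-Integral(1/atan(y), y))


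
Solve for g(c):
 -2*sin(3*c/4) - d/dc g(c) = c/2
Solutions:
 g(c) = C1 - c^2/4 + 8*cos(3*c/4)/3


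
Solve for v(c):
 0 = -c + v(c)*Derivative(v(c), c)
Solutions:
 v(c) = -sqrt(C1 + c^2)
 v(c) = sqrt(C1 + c^2)


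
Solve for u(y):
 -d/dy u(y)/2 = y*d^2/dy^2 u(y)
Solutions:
 u(y) = C1 + C2*sqrt(y)


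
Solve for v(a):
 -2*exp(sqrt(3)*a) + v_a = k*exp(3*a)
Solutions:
 v(a) = C1 + k*exp(3*a)/3 + 2*sqrt(3)*exp(sqrt(3)*a)/3


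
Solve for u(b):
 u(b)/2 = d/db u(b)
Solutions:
 u(b) = C1*exp(b/2)


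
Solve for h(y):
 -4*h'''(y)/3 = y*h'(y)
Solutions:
 h(y) = C1 + Integral(C2*airyai(-6^(1/3)*y/2) + C3*airybi(-6^(1/3)*y/2), y)


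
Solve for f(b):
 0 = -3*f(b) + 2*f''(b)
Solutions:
 f(b) = C1*exp(-sqrt(6)*b/2) + C2*exp(sqrt(6)*b/2)


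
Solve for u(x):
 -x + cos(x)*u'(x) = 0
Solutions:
 u(x) = C1 + Integral(x/cos(x), x)


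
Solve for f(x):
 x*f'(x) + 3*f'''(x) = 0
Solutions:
 f(x) = C1 + Integral(C2*airyai(-3^(2/3)*x/3) + C3*airybi(-3^(2/3)*x/3), x)


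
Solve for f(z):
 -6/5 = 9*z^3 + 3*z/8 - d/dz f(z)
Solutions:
 f(z) = C1 + 9*z^4/4 + 3*z^2/16 + 6*z/5


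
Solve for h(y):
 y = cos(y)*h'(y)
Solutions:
 h(y) = C1 + Integral(y/cos(y), y)


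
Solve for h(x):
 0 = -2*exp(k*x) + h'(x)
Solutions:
 h(x) = C1 + 2*exp(k*x)/k


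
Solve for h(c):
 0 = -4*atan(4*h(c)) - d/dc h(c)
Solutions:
 Integral(1/atan(4*_y), (_y, h(c))) = C1 - 4*c


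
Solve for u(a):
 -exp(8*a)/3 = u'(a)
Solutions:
 u(a) = C1 - exp(8*a)/24


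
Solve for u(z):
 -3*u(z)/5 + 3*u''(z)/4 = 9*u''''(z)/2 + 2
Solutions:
 u(z) = (C1*sin(15^(3/4)*2^(1/4)*z*sin(atan(sqrt(455)/5)/2)/15) + C2*cos(15^(3/4)*2^(1/4)*z*sin(atan(sqrt(455)/5)/2)/15))*exp(-15^(3/4)*2^(1/4)*z*cos(atan(sqrt(455)/5)/2)/15) + (C3*sin(15^(3/4)*2^(1/4)*z*sin(atan(sqrt(455)/5)/2)/15) + C4*cos(15^(3/4)*2^(1/4)*z*sin(atan(sqrt(455)/5)/2)/15))*exp(15^(3/4)*2^(1/4)*z*cos(atan(sqrt(455)/5)/2)/15) - 10/3


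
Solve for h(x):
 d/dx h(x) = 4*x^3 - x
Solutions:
 h(x) = C1 + x^4 - x^2/2


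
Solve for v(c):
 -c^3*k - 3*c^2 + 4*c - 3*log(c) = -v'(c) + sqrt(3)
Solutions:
 v(c) = C1 + c^4*k/4 + c^3 - 2*c^2 + 3*c*log(c) - 3*c + sqrt(3)*c


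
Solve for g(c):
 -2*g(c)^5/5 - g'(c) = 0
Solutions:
 g(c) = -5^(1/4)*(1/(C1 + 8*c))^(1/4)
 g(c) = 5^(1/4)*(1/(C1 + 8*c))^(1/4)
 g(c) = -5^(1/4)*I*(1/(C1 + 8*c))^(1/4)
 g(c) = 5^(1/4)*I*(1/(C1 + 8*c))^(1/4)


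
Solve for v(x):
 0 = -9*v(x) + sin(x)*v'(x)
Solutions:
 v(x) = C1*sqrt(cos(x) - 1)*(cos(x)^4 - 4*cos(x)^3 + 6*cos(x)^2 - 4*cos(x) + 1)/(sqrt(cos(x) + 1)*(cos(x)^4 + 4*cos(x)^3 + 6*cos(x)^2 + 4*cos(x) + 1))


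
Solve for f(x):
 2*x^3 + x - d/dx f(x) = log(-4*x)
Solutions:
 f(x) = C1 + x^4/2 + x^2/2 - x*log(-x) + x*(1 - 2*log(2))


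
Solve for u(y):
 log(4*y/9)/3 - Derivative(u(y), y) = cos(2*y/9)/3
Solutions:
 u(y) = C1 + y*log(y)/3 - 2*y*log(3)/3 - y/3 + 2*y*log(2)/3 - 3*sin(2*y/9)/2


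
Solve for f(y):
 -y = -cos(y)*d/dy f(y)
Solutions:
 f(y) = C1 + Integral(y/cos(y), y)


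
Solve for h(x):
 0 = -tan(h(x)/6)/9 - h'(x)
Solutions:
 h(x) = -6*asin(C1*exp(-x/54)) + 6*pi
 h(x) = 6*asin(C1*exp(-x/54))


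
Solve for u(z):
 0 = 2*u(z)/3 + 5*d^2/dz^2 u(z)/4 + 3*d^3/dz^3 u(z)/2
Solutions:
 u(z) = C1*exp(z*(-10 + 25/(36*sqrt(1546) + 1421)^(1/3) + (36*sqrt(1546) + 1421)^(1/3))/36)*sin(sqrt(3)*z*(-(36*sqrt(1546) + 1421)^(1/3) + 25/(36*sqrt(1546) + 1421)^(1/3))/36) + C2*exp(z*(-10 + 25/(36*sqrt(1546) + 1421)^(1/3) + (36*sqrt(1546) + 1421)^(1/3))/36)*cos(sqrt(3)*z*(-(36*sqrt(1546) + 1421)^(1/3) + 25/(36*sqrt(1546) + 1421)^(1/3))/36) + C3*exp(-z*(25/(36*sqrt(1546) + 1421)^(1/3) + 5 + (36*sqrt(1546) + 1421)^(1/3))/18)


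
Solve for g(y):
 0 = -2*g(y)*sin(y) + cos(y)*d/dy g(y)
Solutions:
 g(y) = C1/cos(y)^2


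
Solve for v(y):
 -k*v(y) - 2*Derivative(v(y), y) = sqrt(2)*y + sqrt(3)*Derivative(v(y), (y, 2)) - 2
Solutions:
 v(y) = C1*exp(sqrt(3)*y*(sqrt(-sqrt(3)*k + 1) - 1)/3) + C2*exp(-sqrt(3)*y*(sqrt(-sqrt(3)*k + 1) + 1)/3) - sqrt(2)*y/k + 2/k + 2*sqrt(2)/k^2


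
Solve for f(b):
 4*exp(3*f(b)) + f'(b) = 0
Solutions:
 f(b) = log((-3^(2/3) - 3*3^(1/6)*I)*(1/(C1 + 4*b))^(1/3)/6)
 f(b) = log((-3^(2/3) + 3*3^(1/6)*I)*(1/(C1 + 4*b))^(1/3)/6)
 f(b) = log(1/(C1 + 12*b))/3


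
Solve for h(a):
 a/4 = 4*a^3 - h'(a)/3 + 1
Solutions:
 h(a) = C1 + 3*a^4 - 3*a^2/8 + 3*a


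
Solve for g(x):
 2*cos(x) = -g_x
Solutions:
 g(x) = C1 - 2*sin(x)


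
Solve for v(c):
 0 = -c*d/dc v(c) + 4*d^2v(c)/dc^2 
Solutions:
 v(c) = C1 + C2*erfi(sqrt(2)*c/4)


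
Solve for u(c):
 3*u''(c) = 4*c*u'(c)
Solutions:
 u(c) = C1 + C2*erfi(sqrt(6)*c/3)


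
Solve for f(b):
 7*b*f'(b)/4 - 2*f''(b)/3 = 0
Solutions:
 f(b) = C1 + C2*erfi(sqrt(21)*b/4)


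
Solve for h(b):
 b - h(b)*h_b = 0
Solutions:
 h(b) = -sqrt(C1 + b^2)
 h(b) = sqrt(C1 + b^2)


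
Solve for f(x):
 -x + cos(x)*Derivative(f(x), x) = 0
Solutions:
 f(x) = C1 + Integral(x/cos(x), x)


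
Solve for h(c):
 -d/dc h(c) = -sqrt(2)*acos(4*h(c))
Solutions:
 Integral(1/acos(4*_y), (_y, h(c))) = C1 + sqrt(2)*c


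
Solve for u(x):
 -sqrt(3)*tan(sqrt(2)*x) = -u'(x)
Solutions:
 u(x) = C1 - sqrt(6)*log(cos(sqrt(2)*x))/2


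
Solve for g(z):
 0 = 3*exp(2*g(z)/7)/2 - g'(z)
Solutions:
 g(z) = 7*log(-sqrt(-1/(C1 + 3*z))) + 7*log(7)/2
 g(z) = 7*log(-1/(C1 + 3*z))/2 + 7*log(7)/2


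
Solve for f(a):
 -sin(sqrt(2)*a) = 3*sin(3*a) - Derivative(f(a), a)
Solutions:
 f(a) = C1 - cos(3*a) - sqrt(2)*cos(sqrt(2)*a)/2


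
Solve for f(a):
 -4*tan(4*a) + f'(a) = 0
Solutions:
 f(a) = C1 - log(cos(4*a))


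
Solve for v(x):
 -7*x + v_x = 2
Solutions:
 v(x) = C1 + 7*x^2/2 + 2*x


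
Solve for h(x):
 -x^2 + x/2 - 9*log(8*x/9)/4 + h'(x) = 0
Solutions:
 h(x) = C1 + x^3/3 - x^2/4 + 9*x*log(x)/4 - 9*x*log(3)/2 - 9*x/4 + 27*x*log(2)/4


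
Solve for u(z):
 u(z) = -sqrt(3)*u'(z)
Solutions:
 u(z) = C1*exp(-sqrt(3)*z/3)


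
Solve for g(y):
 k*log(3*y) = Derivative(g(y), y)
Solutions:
 g(y) = C1 + k*y*log(y) - k*y + k*y*log(3)


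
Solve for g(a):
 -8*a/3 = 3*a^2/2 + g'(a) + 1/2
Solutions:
 g(a) = C1 - a^3/2 - 4*a^2/3 - a/2


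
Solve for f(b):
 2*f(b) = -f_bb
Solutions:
 f(b) = C1*sin(sqrt(2)*b) + C2*cos(sqrt(2)*b)


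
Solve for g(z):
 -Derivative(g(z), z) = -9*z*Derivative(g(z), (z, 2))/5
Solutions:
 g(z) = C1 + C2*z^(14/9)


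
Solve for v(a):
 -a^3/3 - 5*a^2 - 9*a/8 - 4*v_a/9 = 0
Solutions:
 v(a) = C1 - 3*a^4/16 - 15*a^3/4 - 81*a^2/64


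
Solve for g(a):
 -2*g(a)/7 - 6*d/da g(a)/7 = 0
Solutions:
 g(a) = C1*exp(-a/3)


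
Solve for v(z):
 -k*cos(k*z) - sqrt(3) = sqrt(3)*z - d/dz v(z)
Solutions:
 v(z) = C1 + sqrt(3)*z^2/2 + sqrt(3)*z + sin(k*z)


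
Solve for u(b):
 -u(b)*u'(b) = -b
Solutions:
 u(b) = -sqrt(C1 + b^2)
 u(b) = sqrt(C1 + b^2)


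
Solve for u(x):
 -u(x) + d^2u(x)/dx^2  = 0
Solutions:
 u(x) = C1*exp(-x) + C2*exp(x)


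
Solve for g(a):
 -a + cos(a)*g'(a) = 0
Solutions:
 g(a) = C1 + Integral(a/cos(a), a)


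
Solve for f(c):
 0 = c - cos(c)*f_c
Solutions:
 f(c) = C1 + Integral(c/cos(c), c)


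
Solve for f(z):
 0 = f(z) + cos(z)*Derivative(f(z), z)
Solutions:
 f(z) = C1*sqrt(sin(z) - 1)/sqrt(sin(z) + 1)


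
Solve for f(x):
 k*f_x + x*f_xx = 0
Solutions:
 f(x) = C1 + x^(1 - re(k))*(C2*sin(log(x)*Abs(im(k))) + C3*cos(log(x)*im(k)))


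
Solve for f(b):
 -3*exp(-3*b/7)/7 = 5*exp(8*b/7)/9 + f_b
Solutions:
 f(b) = C1 - 35*exp(8*b/7)/72 + exp(-3*b/7)


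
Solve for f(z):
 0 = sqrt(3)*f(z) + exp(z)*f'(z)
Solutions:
 f(z) = C1*exp(sqrt(3)*exp(-z))


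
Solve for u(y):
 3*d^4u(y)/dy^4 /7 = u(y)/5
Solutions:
 u(y) = C1*exp(-15^(3/4)*7^(1/4)*y/15) + C2*exp(15^(3/4)*7^(1/4)*y/15) + C3*sin(15^(3/4)*7^(1/4)*y/15) + C4*cos(15^(3/4)*7^(1/4)*y/15)


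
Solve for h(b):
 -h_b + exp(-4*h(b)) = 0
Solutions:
 h(b) = log(-I*(C1 + 4*b)^(1/4))
 h(b) = log(I*(C1 + 4*b)^(1/4))
 h(b) = log(-(C1 + 4*b)^(1/4))
 h(b) = log(C1 + 4*b)/4


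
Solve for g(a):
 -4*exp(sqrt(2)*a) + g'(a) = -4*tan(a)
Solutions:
 g(a) = C1 + 2*sqrt(2)*exp(sqrt(2)*a) + 4*log(cos(a))


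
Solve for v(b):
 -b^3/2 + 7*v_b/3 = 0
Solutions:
 v(b) = C1 + 3*b^4/56


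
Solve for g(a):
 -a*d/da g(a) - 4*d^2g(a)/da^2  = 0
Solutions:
 g(a) = C1 + C2*erf(sqrt(2)*a/4)


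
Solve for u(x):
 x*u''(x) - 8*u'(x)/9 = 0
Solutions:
 u(x) = C1 + C2*x^(17/9)


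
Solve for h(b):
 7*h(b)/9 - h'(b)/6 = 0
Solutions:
 h(b) = C1*exp(14*b/3)


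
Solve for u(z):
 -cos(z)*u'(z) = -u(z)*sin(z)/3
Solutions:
 u(z) = C1/cos(z)^(1/3)


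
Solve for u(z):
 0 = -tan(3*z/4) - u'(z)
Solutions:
 u(z) = C1 + 4*log(cos(3*z/4))/3


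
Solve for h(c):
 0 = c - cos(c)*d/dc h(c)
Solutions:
 h(c) = C1 + Integral(c/cos(c), c)


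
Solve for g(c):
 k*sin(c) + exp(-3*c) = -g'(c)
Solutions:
 g(c) = C1 + k*cos(c) + exp(-3*c)/3


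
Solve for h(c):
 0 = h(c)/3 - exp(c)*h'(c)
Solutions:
 h(c) = C1*exp(-exp(-c)/3)


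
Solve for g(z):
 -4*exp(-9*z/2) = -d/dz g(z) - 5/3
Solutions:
 g(z) = C1 - 5*z/3 - 8*exp(-9*z/2)/9


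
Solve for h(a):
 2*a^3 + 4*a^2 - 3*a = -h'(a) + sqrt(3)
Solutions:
 h(a) = C1 - a^4/2 - 4*a^3/3 + 3*a^2/2 + sqrt(3)*a


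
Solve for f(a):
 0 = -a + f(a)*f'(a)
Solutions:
 f(a) = -sqrt(C1 + a^2)
 f(a) = sqrt(C1 + a^2)


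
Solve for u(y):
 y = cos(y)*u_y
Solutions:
 u(y) = C1 + Integral(y/cos(y), y)


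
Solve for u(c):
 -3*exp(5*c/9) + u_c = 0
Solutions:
 u(c) = C1 + 27*exp(5*c/9)/5


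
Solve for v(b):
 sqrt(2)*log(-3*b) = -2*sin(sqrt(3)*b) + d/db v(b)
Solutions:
 v(b) = C1 + sqrt(2)*b*(log(-b) - 1) + sqrt(2)*b*log(3) - 2*sqrt(3)*cos(sqrt(3)*b)/3


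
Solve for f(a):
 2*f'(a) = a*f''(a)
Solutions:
 f(a) = C1 + C2*a^3


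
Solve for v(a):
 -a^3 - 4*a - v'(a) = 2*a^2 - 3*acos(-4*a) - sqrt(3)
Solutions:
 v(a) = C1 - a^4/4 - 2*a^3/3 - 2*a^2 + 3*a*acos(-4*a) + sqrt(3)*a + 3*sqrt(1 - 16*a^2)/4


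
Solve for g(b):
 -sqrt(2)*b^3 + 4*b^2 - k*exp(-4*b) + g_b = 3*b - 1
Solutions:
 g(b) = C1 + sqrt(2)*b^4/4 - 4*b^3/3 + 3*b^2/2 - b - k*exp(-4*b)/4


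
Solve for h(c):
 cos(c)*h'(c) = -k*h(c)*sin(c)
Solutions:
 h(c) = C1*exp(k*log(cos(c)))


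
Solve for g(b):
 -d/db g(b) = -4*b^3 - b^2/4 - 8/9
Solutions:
 g(b) = C1 + b^4 + b^3/12 + 8*b/9


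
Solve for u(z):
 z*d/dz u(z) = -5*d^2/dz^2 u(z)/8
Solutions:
 u(z) = C1 + C2*erf(2*sqrt(5)*z/5)


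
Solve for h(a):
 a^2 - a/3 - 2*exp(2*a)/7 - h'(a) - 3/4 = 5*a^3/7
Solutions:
 h(a) = C1 - 5*a^4/28 + a^3/3 - a^2/6 - 3*a/4 - exp(2*a)/7


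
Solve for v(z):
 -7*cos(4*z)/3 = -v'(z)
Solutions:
 v(z) = C1 + 7*sin(4*z)/12


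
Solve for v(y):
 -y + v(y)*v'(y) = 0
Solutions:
 v(y) = -sqrt(C1 + y^2)
 v(y) = sqrt(C1 + y^2)


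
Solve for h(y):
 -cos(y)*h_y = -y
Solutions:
 h(y) = C1 + Integral(y/cos(y), y)


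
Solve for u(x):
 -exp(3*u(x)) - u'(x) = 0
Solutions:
 u(x) = log((-3^(2/3) - 3*3^(1/6)*I)*(1/(C1 + x))^(1/3)/6)
 u(x) = log((-3^(2/3) + 3*3^(1/6)*I)*(1/(C1 + x))^(1/3)/6)
 u(x) = log(1/(C1 + 3*x))/3


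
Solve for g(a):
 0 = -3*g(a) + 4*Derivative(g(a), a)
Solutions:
 g(a) = C1*exp(3*a/4)


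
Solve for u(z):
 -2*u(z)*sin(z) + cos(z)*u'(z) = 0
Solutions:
 u(z) = C1/cos(z)^2


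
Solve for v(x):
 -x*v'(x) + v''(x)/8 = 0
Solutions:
 v(x) = C1 + C2*erfi(2*x)


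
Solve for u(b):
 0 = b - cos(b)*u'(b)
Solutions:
 u(b) = C1 + Integral(b/cos(b), b)


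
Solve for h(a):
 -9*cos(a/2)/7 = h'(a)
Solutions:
 h(a) = C1 - 18*sin(a/2)/7


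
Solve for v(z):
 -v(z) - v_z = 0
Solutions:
 v(z) = C1*exp(-z)


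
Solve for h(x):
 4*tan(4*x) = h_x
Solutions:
 h(x) = C1 - log(cos(4*x))


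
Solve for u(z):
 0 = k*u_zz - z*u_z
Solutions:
 u(z) = C1 + C2*erf(sqrt(2)*z*sqrt(-1/k)/2)/sqrt(-1/k)


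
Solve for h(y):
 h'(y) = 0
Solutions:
 h(y) = C1


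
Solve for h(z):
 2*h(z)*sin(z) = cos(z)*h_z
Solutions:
 h(z) = C1/cos(z)^2


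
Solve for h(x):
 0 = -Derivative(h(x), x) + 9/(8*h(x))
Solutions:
 h(x) = -sqrt(C1 + 9*x)/2
 h(x) = sqrt(C1 + 9*x)/2


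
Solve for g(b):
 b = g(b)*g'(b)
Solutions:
 g(b) = -sqrt(C1 + b^2)
 g(b) = sqrt(C1 + b^2)


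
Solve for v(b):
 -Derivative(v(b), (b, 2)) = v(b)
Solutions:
 v(b) = C1*sin(b) + C2*cos(b)


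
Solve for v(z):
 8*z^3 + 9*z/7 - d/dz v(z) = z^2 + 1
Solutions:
 v(z) = C1 + 2*z^4 - z^3/3 + 9*z^2/14 - z


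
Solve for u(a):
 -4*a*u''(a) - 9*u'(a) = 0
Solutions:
 u(a) = C1 + C2/a^(5/4)


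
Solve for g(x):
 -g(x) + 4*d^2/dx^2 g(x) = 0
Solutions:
 g(x) = C1*exp(-x/2) + C2*exp(x/2)


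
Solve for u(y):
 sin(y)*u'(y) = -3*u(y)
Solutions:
 u(y) = C1*(cos(y) + 1)^(3/2)/(cos(y) - 1)^(3/2)


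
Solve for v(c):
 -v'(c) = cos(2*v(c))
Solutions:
 v(c) = -asin((C1 + exp(4*c))/(C1 - exp(4*c)))/2 + pi/2
 v(c) = asin((C1 + exp(4*c))/(C1 - exp(4*c)))/2


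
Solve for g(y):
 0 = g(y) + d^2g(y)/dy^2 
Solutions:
 g(y) = C1*sin(y) + C2*cos(y)


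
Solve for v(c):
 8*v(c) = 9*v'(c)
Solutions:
 v(c) = C1*exp(8*c/9)


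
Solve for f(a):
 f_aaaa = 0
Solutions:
 f(a) = C1 + C2*a + C3*a^2 + C4*a^3


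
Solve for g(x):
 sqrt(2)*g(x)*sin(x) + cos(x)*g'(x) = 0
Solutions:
 g(x) = C1*cos(x)^(sqrt(2))


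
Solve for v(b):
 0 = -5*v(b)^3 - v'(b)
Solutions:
 v(b) = -sqrt(2)*sqrt(-1/(C1 - 5*b))/2
 v(b) = sqrt(2)*sqrt(-1/(C1 - 5*b))/2


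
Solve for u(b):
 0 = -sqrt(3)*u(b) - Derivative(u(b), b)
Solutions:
 u(b) = C1*exp(-sqrt(3)*b)


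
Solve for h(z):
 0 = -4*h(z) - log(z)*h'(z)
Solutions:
 h(z) = C1*exp(-4*li(z))


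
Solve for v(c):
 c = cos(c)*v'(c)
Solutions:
 v(c) = C1 + Integral(c/cos(c), c)


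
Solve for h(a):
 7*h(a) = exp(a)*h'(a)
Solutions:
 h(a) = C1*exp(-7*exp(-a))


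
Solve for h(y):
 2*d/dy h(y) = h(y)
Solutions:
 h(y) = C1*exp(y/2)


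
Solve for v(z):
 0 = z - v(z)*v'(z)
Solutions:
 v(z) = -sqrt(C1 + z^2)
 v(z) = sqrt(C1 + z^2)


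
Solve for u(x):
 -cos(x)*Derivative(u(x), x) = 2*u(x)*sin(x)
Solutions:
 u(x) = C1*cos(x)^2


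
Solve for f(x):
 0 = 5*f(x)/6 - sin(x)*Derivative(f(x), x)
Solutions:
 f(x) = C1*(cos(x) - 1)^(5/12)/(cos(x) + 1)^(5/12)


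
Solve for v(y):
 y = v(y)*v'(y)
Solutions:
 v(y) = -sqrt(C1 + y^2)
 v(y) = sqrt(C1 + y^2)


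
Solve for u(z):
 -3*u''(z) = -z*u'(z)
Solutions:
 u(z) = C1 + C2*erfi(sqrt(6)*z/6)


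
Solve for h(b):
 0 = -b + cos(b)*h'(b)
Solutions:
 h(b) = C1 + Integral(b/cos(b), b)


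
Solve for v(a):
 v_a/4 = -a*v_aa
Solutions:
 v(a) = C1 + C2*a^(3/4)


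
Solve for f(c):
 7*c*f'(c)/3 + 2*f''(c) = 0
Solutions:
 f(c) = C1 + C2*erf(sqrt(21)*c/6)


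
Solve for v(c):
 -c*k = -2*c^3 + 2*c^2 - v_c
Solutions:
 v(c) = C1 - c^4/2 + 2*c^3/3 + c^2*k/2


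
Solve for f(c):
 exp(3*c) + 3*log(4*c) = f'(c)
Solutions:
 f(c) = C1 + 3*c*log(c) + 3*c*(-1 + 2*log(2)) + exp(3*c)/3


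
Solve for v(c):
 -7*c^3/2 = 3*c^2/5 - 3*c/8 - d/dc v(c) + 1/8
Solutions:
 v(c) = C1 + 7*c^4/8 + c^3/5 - 3*c^2/16 + c/8


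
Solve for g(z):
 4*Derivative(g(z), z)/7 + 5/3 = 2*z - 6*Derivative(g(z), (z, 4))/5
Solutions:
 g(z) = C1 + C4*exp(-10^(1/3)*21^(2/3)*z/21) + 7*z^2/4 - 35*z/12 + (C2*sin(10^(1/3)*3^(1/6)*7^(2/3)*z/14) + C3*cos(10^(1/3)*3^(1/6)*7^(2/3)*z/14))*exp(10^(1/3)*21^(2/3)*z/42)


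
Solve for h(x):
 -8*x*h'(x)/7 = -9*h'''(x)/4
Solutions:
 h(x) = C1 + Integral(C2*airyai(2*147^(1/3)*2^(2/3)*x/21) + C3*airybi(2*147^(1/3)*2^(2/3)*x/21), x)


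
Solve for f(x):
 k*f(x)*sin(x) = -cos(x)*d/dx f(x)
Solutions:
 f(x) = C1*exp(k*log(cos(x)))


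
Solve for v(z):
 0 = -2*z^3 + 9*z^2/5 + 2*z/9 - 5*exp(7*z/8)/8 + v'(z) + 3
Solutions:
 v(z) = C1 + z^4/2 - 3*z^3/5 - z^2/9 - 3*z + 5*exp(7*z/8)/7


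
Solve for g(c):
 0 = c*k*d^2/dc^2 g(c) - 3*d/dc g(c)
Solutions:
 g(c) = C1 + c^(((re(k) + 3)*re(k) + im(k)^2)/(re(k)^2 + im(k)^2))*(C2*sin(3*log(c)*Abs(im(k))/(re(k)^2 + im(k)^2)) + C3*cos(3*log(c)*im(k)/(re(k)^2 + im(k)^2)))


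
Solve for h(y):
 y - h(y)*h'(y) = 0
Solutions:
 h(y) = -sqrt(C1 + y^2)
 h(y) = sqrt(C1 + y^2)


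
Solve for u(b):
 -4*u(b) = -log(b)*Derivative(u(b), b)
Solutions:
 u(b) = C1*exp(4*li(b))


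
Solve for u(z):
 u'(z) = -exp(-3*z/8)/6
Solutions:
 u(z) = C1 + 4*exp(-3*z/8)/9


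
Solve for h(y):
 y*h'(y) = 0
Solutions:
 h(y) = C1


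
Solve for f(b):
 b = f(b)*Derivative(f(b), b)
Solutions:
 f(b) = -sqrt(C1 + b^2)
 f(b) = sqrt(C1 + b^2)


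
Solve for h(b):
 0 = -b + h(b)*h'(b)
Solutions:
 h(b) = -sqrt(C1 + b^2)
 h(b) = sqrt(C1 + b^2)


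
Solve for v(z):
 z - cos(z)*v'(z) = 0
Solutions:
 v(z) = C1 + Integral(z/cos(z), z)


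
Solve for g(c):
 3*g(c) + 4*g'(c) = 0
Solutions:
 g(c) = C1*exp(-3*c/4)


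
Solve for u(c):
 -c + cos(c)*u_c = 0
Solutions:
 u(c) = C1 + Integral(c/cos(c), c)


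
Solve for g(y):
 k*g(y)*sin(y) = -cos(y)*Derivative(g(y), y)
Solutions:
 g(y) = C1*exp(k*log(cos(y)))


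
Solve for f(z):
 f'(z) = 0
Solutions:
 f(z) = C1


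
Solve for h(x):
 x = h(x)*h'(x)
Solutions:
 h(x) = -sqrt(C1 + x^2)
 h(x) = sqrt(C1 + x^2)
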